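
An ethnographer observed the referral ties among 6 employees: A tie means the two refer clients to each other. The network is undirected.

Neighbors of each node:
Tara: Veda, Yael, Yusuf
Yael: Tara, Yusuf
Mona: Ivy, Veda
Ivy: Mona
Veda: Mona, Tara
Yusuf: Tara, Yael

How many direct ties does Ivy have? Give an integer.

Ivy is directly tied to Mona. That is 1 neighbor, so the degree of Ivy is 1.

1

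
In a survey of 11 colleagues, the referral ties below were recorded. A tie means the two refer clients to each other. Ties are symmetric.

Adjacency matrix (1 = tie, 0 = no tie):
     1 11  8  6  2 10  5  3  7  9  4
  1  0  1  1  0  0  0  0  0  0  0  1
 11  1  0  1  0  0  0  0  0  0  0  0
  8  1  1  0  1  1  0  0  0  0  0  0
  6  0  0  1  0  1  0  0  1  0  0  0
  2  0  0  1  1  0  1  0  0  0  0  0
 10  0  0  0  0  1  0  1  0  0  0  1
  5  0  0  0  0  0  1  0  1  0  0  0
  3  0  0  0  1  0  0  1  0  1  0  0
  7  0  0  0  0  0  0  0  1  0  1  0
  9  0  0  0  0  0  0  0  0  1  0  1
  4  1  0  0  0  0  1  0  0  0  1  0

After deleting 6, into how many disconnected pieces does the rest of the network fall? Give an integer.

1

6's neighbors (2, 3, and 8) remain reachable from one another through other ties, so the rest of the network stays in one piece.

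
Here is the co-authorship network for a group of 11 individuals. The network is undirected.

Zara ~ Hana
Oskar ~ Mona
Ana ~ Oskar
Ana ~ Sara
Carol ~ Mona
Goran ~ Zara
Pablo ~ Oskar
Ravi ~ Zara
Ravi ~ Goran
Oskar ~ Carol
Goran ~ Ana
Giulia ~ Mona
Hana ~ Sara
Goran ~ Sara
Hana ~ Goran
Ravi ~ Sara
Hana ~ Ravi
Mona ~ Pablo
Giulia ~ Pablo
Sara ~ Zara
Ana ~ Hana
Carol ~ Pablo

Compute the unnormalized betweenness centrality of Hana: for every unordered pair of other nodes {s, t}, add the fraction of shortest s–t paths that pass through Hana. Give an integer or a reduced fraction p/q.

Pairs whose geodesics pass through Hana — Mona–Ravi: 1/3; Mona–Zara: 1/3; Pablo–Ravi: 1/3; Pablo–Zara: 1/3; Carol–Ravi: 1/3; Carol–Zara: 1/3; Giulia–Ravi: 2/6; Giulia–Zara: 2/6; Oskar–Ravi: 1/3; Oskar–Zara: 1/3; Ravi–Ana: 1/3; Ana–Zara: 1/3.
All other pairs contribute 0.
Summing the contributions gives betweenness(Hana) = 4.

4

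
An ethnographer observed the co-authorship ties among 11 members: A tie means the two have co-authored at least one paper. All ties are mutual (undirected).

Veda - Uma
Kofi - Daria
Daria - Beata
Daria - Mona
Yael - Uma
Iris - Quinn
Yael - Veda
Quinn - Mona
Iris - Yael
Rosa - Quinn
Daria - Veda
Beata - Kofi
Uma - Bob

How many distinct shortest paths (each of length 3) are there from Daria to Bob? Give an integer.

1

The shortest distance is 3, and the only length-3 path is Daria–Veda–Uma–Bob. So there is exactly 1 shortest path.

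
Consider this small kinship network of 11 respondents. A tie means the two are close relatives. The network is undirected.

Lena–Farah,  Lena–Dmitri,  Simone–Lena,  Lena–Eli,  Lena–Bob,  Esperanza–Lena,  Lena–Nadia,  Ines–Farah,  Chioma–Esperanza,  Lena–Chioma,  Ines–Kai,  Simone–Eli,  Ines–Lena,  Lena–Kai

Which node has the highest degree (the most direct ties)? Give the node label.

Degrees — Bob:1, Chioma:2, Dmitri:1, Eli:2, Esperanza:2, Farah:2, Ines:3, Kai:2, Lena:10, Nadia:1, Simone:2.
The maximum is 10, attained only by Lena.

Lena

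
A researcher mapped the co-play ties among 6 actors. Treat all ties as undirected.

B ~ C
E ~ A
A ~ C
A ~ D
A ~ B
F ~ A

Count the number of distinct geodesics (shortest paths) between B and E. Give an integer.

1

The shortest distance is 2, and the only length-2 path is B–A–E. So there is exactly 1 shortest path.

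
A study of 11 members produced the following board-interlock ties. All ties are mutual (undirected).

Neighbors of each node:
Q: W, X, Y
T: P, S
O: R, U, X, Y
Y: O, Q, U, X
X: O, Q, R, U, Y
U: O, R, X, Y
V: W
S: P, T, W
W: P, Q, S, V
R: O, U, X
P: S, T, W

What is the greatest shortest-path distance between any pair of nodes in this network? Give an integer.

5

Eccentricity of each node (its greatest distance to any other): O:5, P:4, Q:3, R:5, S:4, T:5, U:5, V:4, W:3, X:4, Y:4.
The maximum eccentricity is 5, realized for instance by the pair R–T via R – X – Q – W – S – T. So the diameter is 5.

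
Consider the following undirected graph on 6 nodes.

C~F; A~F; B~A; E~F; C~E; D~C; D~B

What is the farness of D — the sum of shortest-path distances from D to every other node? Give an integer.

8

Distances from D: A:2, B:1, C:1, E:2, F:2.
Sum = 2 + 1 + 1 + 2 + 2 = 8.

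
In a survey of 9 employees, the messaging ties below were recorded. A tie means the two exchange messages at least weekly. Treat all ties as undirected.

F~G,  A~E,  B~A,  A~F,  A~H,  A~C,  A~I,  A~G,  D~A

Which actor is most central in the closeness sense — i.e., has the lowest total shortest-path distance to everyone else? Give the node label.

Farness (sum of distances to all others) for each node — A:8, B:15, C:15, D:15, E:15, F:14, G:14, H:15, I:15.
The smallest farness is 8, for A, so A has the highest closeness.

A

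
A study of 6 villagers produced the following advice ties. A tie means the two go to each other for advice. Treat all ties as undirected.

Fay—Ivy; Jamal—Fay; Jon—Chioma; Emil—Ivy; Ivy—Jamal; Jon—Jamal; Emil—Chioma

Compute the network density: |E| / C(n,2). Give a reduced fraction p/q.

There are 7 edges and 6 nodes, so the maximum possible is C(6,2) = 15.
Density = 7/15.

7/15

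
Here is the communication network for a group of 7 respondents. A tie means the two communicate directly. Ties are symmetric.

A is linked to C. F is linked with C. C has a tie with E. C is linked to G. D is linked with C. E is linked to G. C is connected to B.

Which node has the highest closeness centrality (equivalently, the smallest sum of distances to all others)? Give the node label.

C

Farness (sum of distances to all others) for each node — A:11, B:11, C:6, D:11, E:10, F:11, G:10.
The smallest farness is 6, for C, so C has the highest closeness.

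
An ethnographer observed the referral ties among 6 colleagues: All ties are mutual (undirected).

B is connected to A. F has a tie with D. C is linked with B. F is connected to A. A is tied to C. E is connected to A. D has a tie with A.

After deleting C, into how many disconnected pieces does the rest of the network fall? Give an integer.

C's neighbors (A and B) remain reachable from one another through other ties, so the rest of the network stays in one piece.

1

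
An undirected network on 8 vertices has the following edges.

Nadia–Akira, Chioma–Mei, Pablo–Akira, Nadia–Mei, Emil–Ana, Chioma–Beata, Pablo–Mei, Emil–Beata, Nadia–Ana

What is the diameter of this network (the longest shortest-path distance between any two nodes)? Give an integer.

4

Eccentricity of each node (its greatest distance to any other): Akira:4, Ana:3, Beata:4, Chioma:3, Emil:4, Mei:3, Nadia:3, Pablo:4.
The maximum eccentricity is 4, realized for instance by the pair Pablo–Emil via Pablo – Mei – Chioma – Beata – Emil. So the diameter is 4.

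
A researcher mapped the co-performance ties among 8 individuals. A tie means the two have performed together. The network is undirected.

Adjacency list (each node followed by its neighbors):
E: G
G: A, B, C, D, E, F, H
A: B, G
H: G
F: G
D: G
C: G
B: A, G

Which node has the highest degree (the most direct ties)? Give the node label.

Degrees — A:2, B:2, C:1, D:1, E:1, F:1, G:7, H:1.
The maximum is 7, attained only by G.

G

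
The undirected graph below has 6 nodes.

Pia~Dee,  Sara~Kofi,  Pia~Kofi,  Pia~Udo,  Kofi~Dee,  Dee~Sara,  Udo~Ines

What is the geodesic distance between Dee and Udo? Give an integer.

2

One shortest route is Dee – Pia – Udo, which uses 2 edges, and Dee and Udo are not directly tied, so nothing shorter exists. So d(Dee,Udo) = 2.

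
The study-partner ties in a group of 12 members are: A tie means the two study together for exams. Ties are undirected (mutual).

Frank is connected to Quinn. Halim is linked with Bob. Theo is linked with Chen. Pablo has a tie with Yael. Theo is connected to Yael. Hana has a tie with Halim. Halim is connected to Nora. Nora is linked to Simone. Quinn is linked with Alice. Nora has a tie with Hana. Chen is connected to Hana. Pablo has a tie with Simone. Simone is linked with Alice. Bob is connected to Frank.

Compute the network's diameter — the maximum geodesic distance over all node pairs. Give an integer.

Eccentricity of each node (its greatest distance to any other): Alice:4, Bob:5, Chen:5, Frank:5, Halim:4, Hana:4, Nora:3, Pablo:4, Quinn:5, Simone:3, Theo:5, Yael:5.
The maximum eccentricity is 5, realized for instance by the pair Chen–Quinn via Chen – Hana – Nora – Simone – Alice – Quinn. So the diameter is 5.

5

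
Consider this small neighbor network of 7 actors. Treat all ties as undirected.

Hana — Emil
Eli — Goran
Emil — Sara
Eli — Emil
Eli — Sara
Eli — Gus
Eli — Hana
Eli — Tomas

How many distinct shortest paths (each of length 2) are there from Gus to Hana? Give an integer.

1

The shortest distance is 2, and the only length-2 path is Gus–Eli–Hana. So there is exactly 1 shortest path.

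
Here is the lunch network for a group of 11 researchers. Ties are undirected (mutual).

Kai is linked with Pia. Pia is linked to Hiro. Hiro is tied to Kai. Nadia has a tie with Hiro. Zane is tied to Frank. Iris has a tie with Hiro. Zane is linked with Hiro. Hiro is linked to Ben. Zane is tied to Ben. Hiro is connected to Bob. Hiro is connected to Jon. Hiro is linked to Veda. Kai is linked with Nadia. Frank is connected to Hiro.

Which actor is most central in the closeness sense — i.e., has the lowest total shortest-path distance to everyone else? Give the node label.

Hiro

Farness (sum of distances to all others) for each node — Ben:18, Bob:19, Frank:18, Hiro:10, Iris:19, Jon:19, Kai:17, Nadia:18, Pia:18, Veda:19, Zane:17.
The smallest farness is 10, for Hiro, so Hiro has the highest closeness.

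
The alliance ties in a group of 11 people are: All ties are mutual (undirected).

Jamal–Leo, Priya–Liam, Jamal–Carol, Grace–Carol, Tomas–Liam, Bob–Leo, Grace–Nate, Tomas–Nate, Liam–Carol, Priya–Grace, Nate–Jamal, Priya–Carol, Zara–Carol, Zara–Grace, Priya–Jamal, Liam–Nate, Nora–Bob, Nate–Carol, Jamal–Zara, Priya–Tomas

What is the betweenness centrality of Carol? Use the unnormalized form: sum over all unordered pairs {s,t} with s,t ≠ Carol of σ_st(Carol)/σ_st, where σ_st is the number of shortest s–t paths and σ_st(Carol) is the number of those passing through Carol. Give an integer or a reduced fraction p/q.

Pairs whose geodesics pass through Carol — Leo–Liam: 1/3; Leo–Grace: 1/4; Nora–Liam: 1/3; Nora–Grace: 1/4; Bob–Liam: 1/3; Bob–Grace: 1/4; Liam–Grace: 1/3; Liam–Jamal: 1/3; Liam–Zara: 1; Tomas–Zara: 3/7; Nate–Priya: 1/5; Nate–Zara: 1/3; Priya–Zara: 1/3; Grace–Jamal: 1/4.
All other pairs contribute 0.
Summing the contributions gives betweenness(Carol) = 521/105.

521/105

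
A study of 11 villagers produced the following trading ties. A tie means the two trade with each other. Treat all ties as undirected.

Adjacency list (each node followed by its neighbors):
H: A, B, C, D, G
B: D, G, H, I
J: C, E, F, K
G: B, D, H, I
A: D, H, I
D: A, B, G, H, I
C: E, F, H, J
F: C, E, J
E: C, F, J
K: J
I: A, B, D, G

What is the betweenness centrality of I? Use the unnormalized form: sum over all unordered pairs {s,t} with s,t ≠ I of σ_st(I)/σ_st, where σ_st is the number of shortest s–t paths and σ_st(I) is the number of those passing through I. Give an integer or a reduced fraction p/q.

Pairs whose geodesics pass through I — G–A: 1/3; B–A: 1/3.
All other pairs contribute 0.
Summing the contributions gives betweenness(I) = 2/3.

2/3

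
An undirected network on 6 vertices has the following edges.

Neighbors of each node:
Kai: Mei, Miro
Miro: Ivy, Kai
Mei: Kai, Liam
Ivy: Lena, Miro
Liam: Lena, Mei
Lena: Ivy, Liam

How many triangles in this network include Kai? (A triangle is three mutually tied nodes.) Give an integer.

0

Kai's neighbors are Mei and Miro, but none of them are tied to each other, so no triangle contains Kai.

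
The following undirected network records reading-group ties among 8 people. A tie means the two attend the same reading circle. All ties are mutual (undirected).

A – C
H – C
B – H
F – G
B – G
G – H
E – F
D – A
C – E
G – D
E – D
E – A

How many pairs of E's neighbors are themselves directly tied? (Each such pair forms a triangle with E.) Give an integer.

E's neighbors: A, C, D, and F.
Neighbor pairs that are themselves tied: E–A–C; E–A–D. Each forms one triangle with E, for 2 in total.

2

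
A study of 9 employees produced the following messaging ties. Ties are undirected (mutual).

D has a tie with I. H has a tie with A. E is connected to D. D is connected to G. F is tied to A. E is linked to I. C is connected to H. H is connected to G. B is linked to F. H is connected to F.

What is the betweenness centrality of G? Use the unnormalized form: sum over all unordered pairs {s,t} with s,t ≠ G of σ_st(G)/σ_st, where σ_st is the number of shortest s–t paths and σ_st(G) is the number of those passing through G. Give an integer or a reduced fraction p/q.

15

Pairs whose geodesics pass through G — E–B: 1; E–C: 1; E–F: 1; E–A: 1; E–H: 1; D–B: 1; D–C: 1; D–F: 1; D–A: 1; D–H: 1; I–B: 1; I–C: 1; I–F: 1; I–A: 1 … (+1 more pairs).
All other pairs contribute 0.
Summing the contributions gives betweenness(G) = 15.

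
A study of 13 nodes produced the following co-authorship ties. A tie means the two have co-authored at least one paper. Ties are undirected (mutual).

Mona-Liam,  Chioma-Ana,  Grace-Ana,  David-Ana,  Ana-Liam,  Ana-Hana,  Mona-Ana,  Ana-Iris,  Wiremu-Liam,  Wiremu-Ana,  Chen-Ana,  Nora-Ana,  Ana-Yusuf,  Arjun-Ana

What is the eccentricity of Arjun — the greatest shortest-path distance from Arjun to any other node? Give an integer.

2

Distances from Arjun: Ana:1, Chen:2, Chioma:2, David:2, Grace:2, Hana:2, Iris:2, Liam:2, Mona:2, Nora:2, Wiremu:2, Yusuf:2.
The largest is 2 (to Chioma, Liam, David, Yusuf, Mona, Hana, Grace, Wiremu, Nora, Iris, and Chen), so the eccentricity of Arjun is 2.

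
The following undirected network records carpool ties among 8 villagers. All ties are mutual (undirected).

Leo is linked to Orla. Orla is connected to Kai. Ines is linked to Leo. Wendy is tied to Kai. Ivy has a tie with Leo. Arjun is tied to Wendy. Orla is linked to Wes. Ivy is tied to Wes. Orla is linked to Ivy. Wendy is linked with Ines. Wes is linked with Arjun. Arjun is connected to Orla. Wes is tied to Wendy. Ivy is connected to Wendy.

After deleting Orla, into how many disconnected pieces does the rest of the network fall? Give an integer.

1

Orla's neighbors (Arjun, Ivy, Kai, Leo, and Wes) remain reachable from one another through other ties, so the rest of the network stays in one piece.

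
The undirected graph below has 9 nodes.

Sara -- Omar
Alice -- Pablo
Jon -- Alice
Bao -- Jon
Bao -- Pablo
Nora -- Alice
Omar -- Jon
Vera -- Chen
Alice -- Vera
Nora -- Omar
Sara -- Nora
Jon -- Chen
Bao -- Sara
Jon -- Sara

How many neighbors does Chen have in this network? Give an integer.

Chen is directly tied to Jon and Vera. That is 2 neighbors, so the degree of Chen is 2.

2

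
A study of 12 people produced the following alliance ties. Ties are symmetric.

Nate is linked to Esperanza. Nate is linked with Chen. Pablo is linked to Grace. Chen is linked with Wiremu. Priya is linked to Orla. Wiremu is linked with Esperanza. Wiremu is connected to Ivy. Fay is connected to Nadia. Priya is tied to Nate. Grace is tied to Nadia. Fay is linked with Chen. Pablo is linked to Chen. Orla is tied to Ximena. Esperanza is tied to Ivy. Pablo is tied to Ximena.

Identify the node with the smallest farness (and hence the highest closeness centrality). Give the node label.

Farness (sum of distances to all others) for each node — Chen:19, Esperanza:28, Fay:26, Grace:29, Ivy:31, Nadia:31, Nate:22, Orla:31, Pablo:22, Priya:28, Wiremu:25, Ximena:28.
The smallest farness is 19, for Chen, so Chen has the highest closeness.

Chen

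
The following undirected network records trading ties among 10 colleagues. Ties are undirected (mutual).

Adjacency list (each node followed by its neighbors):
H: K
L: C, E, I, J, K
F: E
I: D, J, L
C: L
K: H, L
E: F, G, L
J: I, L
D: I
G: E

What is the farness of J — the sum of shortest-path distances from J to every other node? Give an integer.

19

Distances from J: C:2, D:2, E:2, F:3, G:3, H:3, I:1, K:2, L:1.
Sum = 2 + 2 + 2 + 3 + 3 + 3 + 1 + 2 + 1 = 19.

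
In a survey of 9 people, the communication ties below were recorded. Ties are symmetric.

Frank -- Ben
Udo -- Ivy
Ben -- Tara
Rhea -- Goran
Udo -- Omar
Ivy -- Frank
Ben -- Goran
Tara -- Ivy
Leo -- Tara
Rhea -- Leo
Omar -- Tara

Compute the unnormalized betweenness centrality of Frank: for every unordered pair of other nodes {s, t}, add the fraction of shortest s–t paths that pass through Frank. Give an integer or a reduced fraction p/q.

Pairs whose geodesics pass through Frank — Udo–Ben: 1/3; Udo–Goran: 1/3; Ivy–Ben: 1/2; Ivy–Goran: 1/2.
All other pairs contribute 0.
Summing the contributions gives betweenness(Frank) = 5/3.

5/3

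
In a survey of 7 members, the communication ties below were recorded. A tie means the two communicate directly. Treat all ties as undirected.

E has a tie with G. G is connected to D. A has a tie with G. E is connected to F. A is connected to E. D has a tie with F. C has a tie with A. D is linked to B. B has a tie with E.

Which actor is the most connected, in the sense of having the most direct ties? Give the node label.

Degrees — A:3, B:2, C:1, D:3, E:4, F:2, G:3.
The maximum is 4, attained only by E.

E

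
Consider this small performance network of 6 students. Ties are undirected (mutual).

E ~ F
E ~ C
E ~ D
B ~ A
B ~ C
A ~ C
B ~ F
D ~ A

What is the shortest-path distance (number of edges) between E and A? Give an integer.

2

One shortest route is E – C – A, which uses 2 edges, and E and A are not directly tied, so nothing shorter exists. So d(E,A) = 2.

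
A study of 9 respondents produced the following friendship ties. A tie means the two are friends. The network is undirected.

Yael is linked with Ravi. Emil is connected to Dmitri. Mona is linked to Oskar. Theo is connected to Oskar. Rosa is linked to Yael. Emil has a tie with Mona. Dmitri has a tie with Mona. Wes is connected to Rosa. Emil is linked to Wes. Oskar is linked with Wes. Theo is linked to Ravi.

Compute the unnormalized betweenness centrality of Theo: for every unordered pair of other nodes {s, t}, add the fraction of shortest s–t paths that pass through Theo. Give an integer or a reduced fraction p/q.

5

Pairs whose geodesics pass through Theo — Emil–Ravi: 2/3; Wes–Ravi: 1/2; Yael–Oskar: 1/2; Yael–Mona: 1/3; Ravi–Oskar: 1; Ravi–Mona: 1; Ravi–Dmitri: 1.
All other pairs contribute 0.
Summing the contributions gives betweenness(Theo) = 5.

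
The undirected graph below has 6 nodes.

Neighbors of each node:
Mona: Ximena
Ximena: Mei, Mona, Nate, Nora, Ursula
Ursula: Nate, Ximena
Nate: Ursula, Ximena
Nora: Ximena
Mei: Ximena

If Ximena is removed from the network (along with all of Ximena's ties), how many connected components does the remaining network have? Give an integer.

4

Without Ximena, the remaining ties split the others into: {Nate, Ursula}; {Mei}; {Nora}; {Mona}.
That's 4 separate components.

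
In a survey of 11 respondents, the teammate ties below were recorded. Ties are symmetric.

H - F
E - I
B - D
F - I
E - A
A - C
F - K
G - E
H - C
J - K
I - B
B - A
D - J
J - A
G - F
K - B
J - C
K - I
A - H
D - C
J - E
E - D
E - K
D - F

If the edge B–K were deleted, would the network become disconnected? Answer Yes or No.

Even without that edge, B still reaches K via B – I – K, so the network stays connected. Not a bridge.

No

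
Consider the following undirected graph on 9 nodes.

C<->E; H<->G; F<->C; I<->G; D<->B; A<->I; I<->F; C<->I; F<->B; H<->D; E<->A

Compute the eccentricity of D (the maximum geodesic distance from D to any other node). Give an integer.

Distances from D: A:4, B:1, C:3, E:4, F:2, G:2, H:1, I:3.
The largest is 4 (to A and E), so the eccentricity of D is 4.

4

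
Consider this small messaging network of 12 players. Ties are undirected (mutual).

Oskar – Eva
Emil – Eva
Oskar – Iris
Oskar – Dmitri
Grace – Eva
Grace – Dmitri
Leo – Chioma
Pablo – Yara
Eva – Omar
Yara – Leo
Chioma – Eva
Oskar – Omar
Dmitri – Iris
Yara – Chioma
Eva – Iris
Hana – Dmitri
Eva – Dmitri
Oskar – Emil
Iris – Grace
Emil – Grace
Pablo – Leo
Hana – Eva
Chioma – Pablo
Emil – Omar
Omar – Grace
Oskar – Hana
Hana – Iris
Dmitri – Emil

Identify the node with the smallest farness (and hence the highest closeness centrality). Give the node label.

Eva

Farness (sum of distances to all others) for each node — Chioma:18, Dmitri:19, Emil:20, Eva:14, Grace:20, Hana:21, Iris:20, Leo:26, Omar:21, Oskar:19, Pablo:26, Yara:26.
The smallest farness is 14, for Eva, so Eva has the highest closeness.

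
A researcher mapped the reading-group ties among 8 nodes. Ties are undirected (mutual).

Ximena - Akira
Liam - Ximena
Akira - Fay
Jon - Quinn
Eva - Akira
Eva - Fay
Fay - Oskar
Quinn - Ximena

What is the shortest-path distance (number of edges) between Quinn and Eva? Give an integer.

3

One shortest route is Quinn – Ximena – Akira – Eva, which uses 3 edges, and at distance 2 from Quinn we only reach {Akira, Liam}, which does not include Eva. So d(Quinn,Eva) = 3.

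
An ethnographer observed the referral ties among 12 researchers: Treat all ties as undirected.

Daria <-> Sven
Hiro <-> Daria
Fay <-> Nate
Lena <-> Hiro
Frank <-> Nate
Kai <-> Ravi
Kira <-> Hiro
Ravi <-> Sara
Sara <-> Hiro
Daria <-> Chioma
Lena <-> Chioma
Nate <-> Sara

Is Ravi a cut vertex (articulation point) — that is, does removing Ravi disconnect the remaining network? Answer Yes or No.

Removing Ravi leaves {Chioma, Daria, Fay, Frank, Hiro, Kira, Lena, Nate, Sara, and Sven} with no path to {Kai}, so the network splits into 2 components. Ravi is a cut vertex.

Yes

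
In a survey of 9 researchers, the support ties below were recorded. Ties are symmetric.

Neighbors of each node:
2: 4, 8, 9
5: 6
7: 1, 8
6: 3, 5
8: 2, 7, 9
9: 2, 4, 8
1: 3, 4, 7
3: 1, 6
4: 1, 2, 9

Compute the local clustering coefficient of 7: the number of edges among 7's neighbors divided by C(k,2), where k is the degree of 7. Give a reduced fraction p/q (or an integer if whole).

0

7's neighbors: 1 and 8 (k = 2).
Possible neighbor pairs: C(2,2) = 1. Edges among them: none → e = 0.
Clustering(7) = 0/1.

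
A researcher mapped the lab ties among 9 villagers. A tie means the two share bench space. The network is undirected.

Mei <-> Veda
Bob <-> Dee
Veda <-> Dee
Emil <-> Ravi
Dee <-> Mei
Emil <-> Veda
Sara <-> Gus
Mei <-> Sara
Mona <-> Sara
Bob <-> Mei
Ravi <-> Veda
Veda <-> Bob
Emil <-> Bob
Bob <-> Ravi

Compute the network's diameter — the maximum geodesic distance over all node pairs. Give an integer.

Eccentricity of each node (its greatest distance to any other): Bob:3, Dee:3, Emil:4, Gus:4, Mei:2, Mona:4, Ravi:4, Sara:3, Veda:3.
The maximum eccentricity is 4, realized for instance by the pair Mona–Emil via Mona – Sara – Mei – Bob – Emil. So the diameter is 4.

4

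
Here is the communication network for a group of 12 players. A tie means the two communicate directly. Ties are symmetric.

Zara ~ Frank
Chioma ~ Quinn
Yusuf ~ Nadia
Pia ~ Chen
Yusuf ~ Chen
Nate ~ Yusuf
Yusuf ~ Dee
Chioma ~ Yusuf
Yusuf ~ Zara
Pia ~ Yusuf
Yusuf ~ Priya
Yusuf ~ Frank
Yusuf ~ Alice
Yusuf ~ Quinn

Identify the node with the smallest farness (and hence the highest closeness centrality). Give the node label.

Farness (sum of distances to all others) for each node — Alice:21, Chen:20, Chioma:20, Dee:21, Frank:20, Nadia:21, Nate:21, Pia:20, Priya:21, Quinn:20, Yusuf:11, Zara:20.
The smallest farness is 11, for Yusuf, so Yusuf has the highest closeness.

Yusuf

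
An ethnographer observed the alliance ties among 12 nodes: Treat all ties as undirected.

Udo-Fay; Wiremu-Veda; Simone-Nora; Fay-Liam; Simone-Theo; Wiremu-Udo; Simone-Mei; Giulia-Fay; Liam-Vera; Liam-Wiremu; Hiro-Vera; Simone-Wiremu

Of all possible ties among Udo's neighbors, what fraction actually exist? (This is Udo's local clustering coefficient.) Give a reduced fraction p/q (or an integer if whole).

0

Udo's neighbors: Fay and Wiremu (k = 2).
Possible neighbor pairs: C(2,2) = 1. Edges among them: none → e = 0.
Clustering(Udo) = 0/1.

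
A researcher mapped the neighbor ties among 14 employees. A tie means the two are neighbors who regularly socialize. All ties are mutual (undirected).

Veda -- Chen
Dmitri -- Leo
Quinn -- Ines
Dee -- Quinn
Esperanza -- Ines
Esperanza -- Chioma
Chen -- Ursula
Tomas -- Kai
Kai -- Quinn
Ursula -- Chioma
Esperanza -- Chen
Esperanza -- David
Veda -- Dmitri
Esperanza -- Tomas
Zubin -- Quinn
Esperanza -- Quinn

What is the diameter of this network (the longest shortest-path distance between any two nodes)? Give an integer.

6

Eccentricity of each node (its greatest distance to any other): Chen:3, Chioma:5, David:5, Dee:6, Dmitri:5, Esperanza:4, Ines:5, Kai:6, Leo:6, Quinn:5, Tomas:5, Ursula:4, Veda:4, Zubin:6.
The maximum eccentricity is 6, realized for instance by the pair Kai–Leo via Kai – Quinn – Esperanza – Chen – Veda – Dmitri – Leo. So the diameter is 6.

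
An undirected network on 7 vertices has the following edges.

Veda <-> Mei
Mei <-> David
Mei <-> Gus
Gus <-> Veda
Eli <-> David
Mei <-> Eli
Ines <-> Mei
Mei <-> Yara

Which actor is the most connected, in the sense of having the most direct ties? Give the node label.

Degrees — David:2, Eli:2, Gus:2, Ines:1, Mei:6, Veda:2, Yara:1.
The maximum is 6, attained only by Mei.

Mei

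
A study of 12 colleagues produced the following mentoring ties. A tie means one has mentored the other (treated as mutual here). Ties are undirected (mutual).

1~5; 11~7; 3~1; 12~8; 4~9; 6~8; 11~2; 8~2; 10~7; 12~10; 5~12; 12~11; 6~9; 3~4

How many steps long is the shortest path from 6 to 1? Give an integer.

One shortest route is 6 – 8 – 12 – 5 – 1, which uses 4 edges, and at distance 3 from 6 we only reach {3, 5, 10, 11}, which does not include 1. So d(6,1) = 4.

4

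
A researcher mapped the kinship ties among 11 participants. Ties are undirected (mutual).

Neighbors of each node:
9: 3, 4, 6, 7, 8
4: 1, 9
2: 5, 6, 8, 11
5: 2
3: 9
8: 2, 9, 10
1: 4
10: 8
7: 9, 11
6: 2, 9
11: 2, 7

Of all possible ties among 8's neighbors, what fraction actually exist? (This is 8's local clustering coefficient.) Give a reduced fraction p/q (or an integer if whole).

8's neighbors: 2, 9, and 10 (k = 3).
Possible neighbor pairs: C(3,2) = 3. Edges among them: none → e = 0.
Clustering(8) = 0/3 = 0.

0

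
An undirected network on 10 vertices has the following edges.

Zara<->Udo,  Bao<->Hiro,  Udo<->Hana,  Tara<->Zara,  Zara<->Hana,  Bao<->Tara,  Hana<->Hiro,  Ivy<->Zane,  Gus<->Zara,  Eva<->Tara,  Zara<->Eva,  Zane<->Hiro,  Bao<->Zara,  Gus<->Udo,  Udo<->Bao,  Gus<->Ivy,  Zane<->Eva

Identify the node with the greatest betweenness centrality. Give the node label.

Zara

Unnormalized betweenness of each node: Bao:63/20, Eva:11/4, Gus:49/12, Hana:33/20, Hiro:7/2, Ivy:29/20, Tara:1/2, Udo:12/5, Zane:131/30, Zara:183/20.
Zara has the largest value, 183/20, making it the main broker — the node through which the most shortest paths run.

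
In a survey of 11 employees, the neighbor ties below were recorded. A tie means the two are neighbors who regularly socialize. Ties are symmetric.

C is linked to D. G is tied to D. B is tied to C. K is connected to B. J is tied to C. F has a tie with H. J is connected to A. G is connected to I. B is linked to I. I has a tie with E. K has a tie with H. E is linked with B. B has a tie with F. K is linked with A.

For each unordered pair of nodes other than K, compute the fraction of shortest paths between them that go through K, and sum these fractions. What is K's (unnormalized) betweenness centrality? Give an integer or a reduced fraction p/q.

19/2

Pairs whose geodesics pass through K — C–H: 1/2; J–H: 1; A–H: 1; A–F: 2/2; A–B: 1; A–E: 1; A–I: 1; A–G: 1/2; H–B: 1/2; H–E: 1/2; H–I: 1/2; H–G: 1/2; H–D: 1/2.
All other pairs contribute 0.
Summing the contributions gives betweenness(K) = 19/2.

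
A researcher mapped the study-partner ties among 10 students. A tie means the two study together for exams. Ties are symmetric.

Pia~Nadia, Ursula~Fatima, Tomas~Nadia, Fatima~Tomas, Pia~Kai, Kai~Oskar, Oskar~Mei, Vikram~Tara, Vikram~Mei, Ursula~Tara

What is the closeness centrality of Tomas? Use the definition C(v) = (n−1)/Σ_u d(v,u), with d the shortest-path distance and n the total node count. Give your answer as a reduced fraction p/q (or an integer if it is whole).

9/25

Distances from Tomas: Fatima:1, Kai:3, Mei:5, Nadia:1, Oskar:4, Pia:2, Tara:3, Ursula:2, Vikram:4. Sum = 25.
n = 10, so closeness = 9/25.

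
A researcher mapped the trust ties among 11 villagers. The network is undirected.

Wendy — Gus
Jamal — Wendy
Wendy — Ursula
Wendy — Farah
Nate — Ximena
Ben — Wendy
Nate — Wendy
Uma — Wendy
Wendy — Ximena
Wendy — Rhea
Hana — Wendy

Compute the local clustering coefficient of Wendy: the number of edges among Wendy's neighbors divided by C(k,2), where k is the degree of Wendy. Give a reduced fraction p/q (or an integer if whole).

1/45

Wendy's neighbors: Ben, Farah, Gus, Hana, Jamal, Nate, Rhea, Uma, Ursula, and Ximena (k = 10).
Possible neighbor pairs: C(10,2) = 45. Edges among them: Nate–Ximena → e = 1.
Clustering(Wendy) = 1/45.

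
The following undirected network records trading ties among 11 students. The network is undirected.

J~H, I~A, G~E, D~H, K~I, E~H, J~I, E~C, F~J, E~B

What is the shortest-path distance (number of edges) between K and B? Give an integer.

One shortest route is K – I – J – H – E – B, which uses 5 edges, and at distance 4 from K we only reach {D, E}, which does not include B. So d(K,B) = 5.

5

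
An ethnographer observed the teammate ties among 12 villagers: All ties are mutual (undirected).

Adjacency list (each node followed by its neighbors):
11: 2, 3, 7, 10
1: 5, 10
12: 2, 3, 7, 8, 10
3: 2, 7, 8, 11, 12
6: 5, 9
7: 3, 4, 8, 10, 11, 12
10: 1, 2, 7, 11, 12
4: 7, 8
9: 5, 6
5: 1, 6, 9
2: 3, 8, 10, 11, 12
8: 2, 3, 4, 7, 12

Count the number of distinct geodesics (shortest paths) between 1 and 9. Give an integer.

1

The shortest distance is 2, and the only length-2 path is 1–5–9. So there is exactly 1 shortest path.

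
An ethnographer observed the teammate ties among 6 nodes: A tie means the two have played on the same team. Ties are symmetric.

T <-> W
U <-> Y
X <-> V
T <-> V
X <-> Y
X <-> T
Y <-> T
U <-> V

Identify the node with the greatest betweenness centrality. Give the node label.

Unnormalized betweenness of each node: T:13/3, U:1/3, V:3/2, W:0, X:1/3, Y:3/2.
T has the largest value, 13/3, making it the main broker — the node through which the most shortest paths run.

T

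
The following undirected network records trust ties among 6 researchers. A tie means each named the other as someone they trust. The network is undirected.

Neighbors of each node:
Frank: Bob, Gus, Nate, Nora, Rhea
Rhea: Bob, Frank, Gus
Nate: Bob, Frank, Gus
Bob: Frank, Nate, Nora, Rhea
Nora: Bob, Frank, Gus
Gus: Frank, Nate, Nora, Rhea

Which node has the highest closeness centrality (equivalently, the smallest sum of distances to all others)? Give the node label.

Farness (sum of distances to all others) for each node — Bob:6, Frank:5, Gus:6, Nate:7, Nora:7, Rhea:7.
The smallest farness is 5, for Frank, so Frank has the highest closeness.

Frank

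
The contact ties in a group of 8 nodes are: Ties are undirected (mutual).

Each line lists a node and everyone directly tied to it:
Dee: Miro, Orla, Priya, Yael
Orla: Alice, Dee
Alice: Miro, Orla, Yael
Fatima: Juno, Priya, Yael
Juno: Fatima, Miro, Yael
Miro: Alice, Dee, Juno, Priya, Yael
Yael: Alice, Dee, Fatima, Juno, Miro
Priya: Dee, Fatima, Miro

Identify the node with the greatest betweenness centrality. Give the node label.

Yael

Unnormalized betweenness of each node: Alice:11/6, Dee:7/2, Fatima:5/6, Juno:1/3, Miro:11/3, Orla:1/3, Priya:7/6, Yael:13/3.
Yael has the largest value, 13/3, making it the main broker — the node through which the most shortest paths run.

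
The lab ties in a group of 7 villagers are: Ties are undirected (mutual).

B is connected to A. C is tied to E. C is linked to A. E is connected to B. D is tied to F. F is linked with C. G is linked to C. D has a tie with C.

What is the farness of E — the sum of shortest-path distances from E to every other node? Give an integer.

Distances from E: A:2, B:1, C:1, D:2, F:2, G:2.
Sum = 2 + 1 + 1 + 2 + 2 + 2 = 10.

10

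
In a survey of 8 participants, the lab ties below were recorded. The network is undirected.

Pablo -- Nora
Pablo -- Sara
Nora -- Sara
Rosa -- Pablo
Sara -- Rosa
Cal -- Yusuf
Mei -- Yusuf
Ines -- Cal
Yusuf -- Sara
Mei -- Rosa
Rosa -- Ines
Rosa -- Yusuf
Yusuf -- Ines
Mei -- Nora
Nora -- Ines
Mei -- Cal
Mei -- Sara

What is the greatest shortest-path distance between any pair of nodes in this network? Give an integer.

3

Eccentricity of each node (its greatest distance to any other): Cal:3, Ines:2, Mei:2, Nora:2, Pablo:3, Rosa:2, Sara:2, Yusuf:2.
The maximum eccentricity is 3, realized for instance by the pair Cal–Pablo via Cal – Mei – Nora – Pablo. So the diameter is 3.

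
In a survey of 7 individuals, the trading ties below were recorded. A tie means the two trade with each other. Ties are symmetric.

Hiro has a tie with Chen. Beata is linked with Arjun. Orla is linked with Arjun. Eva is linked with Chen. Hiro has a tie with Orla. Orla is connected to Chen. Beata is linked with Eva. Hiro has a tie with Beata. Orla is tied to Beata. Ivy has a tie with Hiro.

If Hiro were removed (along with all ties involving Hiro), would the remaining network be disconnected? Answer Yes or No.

Yes

Removing Hiro leaves {Ivy} with no path to {Arjun, Beata, Chen, Eva, and Orla}, so the network splits into 2 components. Hiro is a cut vertex.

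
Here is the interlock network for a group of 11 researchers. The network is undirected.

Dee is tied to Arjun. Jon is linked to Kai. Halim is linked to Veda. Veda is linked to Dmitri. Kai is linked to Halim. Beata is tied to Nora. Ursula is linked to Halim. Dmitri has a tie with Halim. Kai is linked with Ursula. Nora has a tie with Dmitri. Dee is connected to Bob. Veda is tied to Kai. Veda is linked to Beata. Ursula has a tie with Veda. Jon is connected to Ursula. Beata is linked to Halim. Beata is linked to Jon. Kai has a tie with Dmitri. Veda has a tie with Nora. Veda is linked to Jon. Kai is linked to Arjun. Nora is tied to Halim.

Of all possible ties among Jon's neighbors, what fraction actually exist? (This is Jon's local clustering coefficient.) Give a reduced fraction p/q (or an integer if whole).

Jon's neighbors: Beata, Kai, Ursula, and Veda (k = 4).
Possible neighbor pairs: C(4,2) = 6. Edges among them: Beata–Veda, Kai–Ursula, Kai–Veda, Ursula–Veda → e = 4.
Clustering(Jon) = 4/6 = 2/3.

2/3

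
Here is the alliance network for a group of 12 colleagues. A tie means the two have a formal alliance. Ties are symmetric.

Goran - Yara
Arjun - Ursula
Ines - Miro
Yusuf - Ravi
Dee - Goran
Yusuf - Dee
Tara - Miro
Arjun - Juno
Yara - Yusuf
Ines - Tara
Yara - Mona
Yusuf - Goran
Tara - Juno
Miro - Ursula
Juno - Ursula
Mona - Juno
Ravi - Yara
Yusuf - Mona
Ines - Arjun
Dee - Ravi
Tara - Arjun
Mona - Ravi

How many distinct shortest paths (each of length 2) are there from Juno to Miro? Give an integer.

The shortest distance is 2. The length-2 paths are: Juno–Ursula–Miro; Juno–Tara–Miro.
That gives 2 distinct shortest paths.

2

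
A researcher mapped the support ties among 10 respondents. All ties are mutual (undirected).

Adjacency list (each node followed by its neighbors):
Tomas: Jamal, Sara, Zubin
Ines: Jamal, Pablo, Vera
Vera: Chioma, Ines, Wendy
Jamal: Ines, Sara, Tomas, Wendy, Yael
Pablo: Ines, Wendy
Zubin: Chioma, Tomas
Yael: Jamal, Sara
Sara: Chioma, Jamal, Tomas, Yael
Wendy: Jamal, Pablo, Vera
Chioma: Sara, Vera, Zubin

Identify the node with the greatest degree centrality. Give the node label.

Degrees — Chioma:3, Ines:3, Jamal:5, Pablo:2, Sara:4, Tomas:3, Vera:3, Wendy:3, Yael:2, Zubin:2.
The maximum is 5, attained only by Jamal.

Jamal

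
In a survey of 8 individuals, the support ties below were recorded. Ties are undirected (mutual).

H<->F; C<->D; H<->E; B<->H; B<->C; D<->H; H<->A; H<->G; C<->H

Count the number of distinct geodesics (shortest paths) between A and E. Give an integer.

The shortest distance is 2, and the only length-2 path is A–H–E. So there is exactly 1 shortest path.

1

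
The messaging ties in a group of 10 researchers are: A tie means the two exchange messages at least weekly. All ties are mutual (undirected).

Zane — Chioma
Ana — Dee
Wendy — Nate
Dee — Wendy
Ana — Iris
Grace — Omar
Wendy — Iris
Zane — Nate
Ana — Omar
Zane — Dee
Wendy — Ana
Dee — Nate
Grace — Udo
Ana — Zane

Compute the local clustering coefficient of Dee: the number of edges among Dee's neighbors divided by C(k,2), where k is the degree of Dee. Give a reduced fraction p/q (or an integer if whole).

2/3

Dee's neighbors: Ana, Nate, Wendy, and Zane (k = 4).
Possible neighbor pairs: C(4,2) = 6. Edges among them: Ana–Wendy, Ana–Zane, Nate–Wendy, Nate–Zane → e = 4.
Clustering(Dee) = 4/6 = 2/3.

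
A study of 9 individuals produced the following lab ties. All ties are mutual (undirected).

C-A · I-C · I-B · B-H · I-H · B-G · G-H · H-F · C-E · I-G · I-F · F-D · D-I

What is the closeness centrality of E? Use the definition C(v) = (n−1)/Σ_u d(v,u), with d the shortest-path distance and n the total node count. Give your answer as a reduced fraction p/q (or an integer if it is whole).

2/5

Distances from E: A:2, B:3, C:1, D:3, F:3, G:3, H:3, I:2. Sum = 20.
n = 9, so closeness = 8/20 = 2/5.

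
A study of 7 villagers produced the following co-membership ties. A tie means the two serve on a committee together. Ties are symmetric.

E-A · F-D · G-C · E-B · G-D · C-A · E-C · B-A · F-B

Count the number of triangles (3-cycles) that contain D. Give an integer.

0

D's neighbors are F and G, but none of them are tied to each other, so no triangle contains D.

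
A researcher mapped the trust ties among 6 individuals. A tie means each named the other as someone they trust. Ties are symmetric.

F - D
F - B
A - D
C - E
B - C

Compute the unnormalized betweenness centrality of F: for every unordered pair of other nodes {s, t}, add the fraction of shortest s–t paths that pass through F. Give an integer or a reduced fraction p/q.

6

Pairs whose geodesics pass through F — D–C: 1; D–B: 1; D–E: 1; A–C: 1; A–B: 1; A–E: 1.
All other pairs contribute 0.
Summing the contributions gives betweenness(F) = 6.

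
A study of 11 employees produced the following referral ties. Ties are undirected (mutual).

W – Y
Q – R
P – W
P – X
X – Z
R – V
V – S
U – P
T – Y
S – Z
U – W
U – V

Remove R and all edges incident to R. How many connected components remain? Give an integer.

2

Without R, the remaining ties split the others into: {P, S, T, U, V, W, X, Y, Z}; {Q}.
That's 2 separate components.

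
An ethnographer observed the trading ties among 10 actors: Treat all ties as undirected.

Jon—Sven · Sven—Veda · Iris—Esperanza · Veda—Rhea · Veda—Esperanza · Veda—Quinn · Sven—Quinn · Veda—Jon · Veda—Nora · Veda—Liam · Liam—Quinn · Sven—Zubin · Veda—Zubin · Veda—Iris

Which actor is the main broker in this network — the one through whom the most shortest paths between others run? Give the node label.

Veda

Unnormalized betweenness of each node: Esperanza:0, Iris:0, Jon:0, Liam:0, Nora:0, Quinn:1/2, Rhea:0, Sven:3/2, Veda:29, Zubin:0.
Veda has the largest value, 29, making it the main broker — the node through which the most shortest paths run.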